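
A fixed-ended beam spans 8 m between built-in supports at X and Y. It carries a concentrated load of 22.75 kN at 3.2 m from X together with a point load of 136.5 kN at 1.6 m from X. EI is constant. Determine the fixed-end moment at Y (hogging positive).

Take the two fixed-end moments M_X, M_Y as redundants; the released structure is the simple span XY.
Simple-span end rotations at X and Y under the given loads:
  at X: point load 22.75 at a = 3.2: Pab(L + b)/(6LEI) = 93.18/EI
  at Y: point load 22.75 at a = 3.2: Pab(L + a)/(6LEI) = 81.54/EI
  at X: point load 136.5 at a = 1.6: Pab(L + b)/(6LEI) = 419.3/EI
  at Y: point load 136.5 at a = 1.6: Pab(L + a)/(6LEI) = 279.6/EI
  θ_X0 = 512.5/EI,  θ_Y0 = 361.1/EI
Flexibility coefficients: a unit moment at one end gives L/(3EI) there and L/(6EI) at the far end, so f₁₁ = f₂₂ = 2.667/EI and f₁₂ = f₂₁ = 1.333/EI.
Compatibility — zero rotation at each built-in end:
  2.667 M_X + 1.333 M_Y = 512.5
  1.333 M_X + 2.667 M_Y = 361.1
Solving the pair gives M_X = 166 kN·m and M_Y = 52.42 kN·m (hogging).

M_Y = 52.42 kN·m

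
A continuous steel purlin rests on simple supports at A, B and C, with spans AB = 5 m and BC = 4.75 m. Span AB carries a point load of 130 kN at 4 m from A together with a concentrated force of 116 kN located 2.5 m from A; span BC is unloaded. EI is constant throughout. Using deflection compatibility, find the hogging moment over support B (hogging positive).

M_B = 103.8 kN·m

Release continuity at B by inserting a hinge; the redundant is the internal moment M_B. The primary structure is two simply-supported spans AB and BC.
End slopes at the hinge B, treating each span as simply supported:
  span AB: point load 130 at a = 4: Pab(L + a)/(6LEI) = 156/EI
  span AB: point load 116 at a = 2.5: Pab(L + a)/(6LEI) = 181.2/EI
  relative rotation θ_0 = (337.2 + 0)/EI = 337.2/EI
A unit hogging moment at B produces rotation L₁/(3EI) + L₂/(3EI) = 3.25/EI.
Compatibility: M_B·(L₁+L₂)/(3EI) = θ_0, giving M_B = 103.8 kN·m (hogging).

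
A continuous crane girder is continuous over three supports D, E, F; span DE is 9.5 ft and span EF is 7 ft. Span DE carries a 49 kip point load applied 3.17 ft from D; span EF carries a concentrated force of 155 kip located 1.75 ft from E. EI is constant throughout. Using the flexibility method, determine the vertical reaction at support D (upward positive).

Insert a hinge at E; M_E is the redundant, and each span becomes simply supported.
End slopes at the hinge E, treating each span as simply supported:
  span DE: point load 49 at a = 3.17: Pab(L + a)/(6LEI) = 218.6/EI
  span EF: point load 155 at a = 1.75: Pab(L + b)/(6LEI) = 415.4/EI
  relative rotation θ_0 = (218.6 + 415.4)/EI = 633.9/EI
A unit hogging moment at E produces rotation L₁/(3EI) + L₂/(3EI) = 5.5/EI.
Slope continuity at E: θ_0 = M_E·5.5/EI, so M_E = 633.9/5.5 = 115.3 kip·ft (hogging).
Span DE, ΣM about D with M_E applied at E: R_E^{DE}·9.5 = 155.3 + 115.3, so R_E^{DE} = 28.48 kip and R_D = 49 − 28.48 = 20.52 kip.

R_D = 20.52 kip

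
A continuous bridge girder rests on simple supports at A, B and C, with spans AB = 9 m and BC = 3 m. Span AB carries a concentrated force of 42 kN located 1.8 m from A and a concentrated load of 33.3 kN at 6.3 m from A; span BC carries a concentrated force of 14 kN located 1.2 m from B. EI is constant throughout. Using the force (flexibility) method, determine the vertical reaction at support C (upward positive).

R_C = -17.52 kN

Insert a hinge at B; M_B is the redundant, and each span becomes simply supported.
Discontinuity in slope at B on the released structure — sum the simple-span end rotations:
  span AB: point load 42 at a = 1.8: Pab(L + a)/(6LEI) = 108.9/EI
  span AB: point load 33.3 at a = 6.3: Pab(L + a)/(6LEI) = 160.5/EI
  span BC: point load 14 at a = 1.2: Pab(L + b)/(6LEI) = 8.064/EI
  relative rotation θ_0 = (269.4 + 8.064)/EI = 277.4/EI
A unit hogging moment at B produces rotation L₁/(3EI) + L₂/(3EI) = 4/EI.
Slope continuity at B: θ_0 = M_B·4/EI, so M_B = 277.4/4 = 69.35 kN·m (hogging).
Span BC, ΣM about C: R_B^{BC}·3 = 25.2 + 69.35, so R_B^{BC} = 31.52 kN and R_C = 14 − 31.52 = -17.52 kN.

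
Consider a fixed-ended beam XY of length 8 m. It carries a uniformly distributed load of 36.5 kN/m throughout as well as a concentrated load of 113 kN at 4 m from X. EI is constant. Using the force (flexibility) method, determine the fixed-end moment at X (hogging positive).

M_X = 307.7 kN·m

Release both end moments; the primary structure is a simply-supported span XY with redundants M_X and M_Y.
On the primary (simply-supported) span, the end slopes from the loading are:
  at X: UDL 36.5: wL³/(24EI) = 778.7/EI
  at Y: UDL 36.5: wL³/(24EI) = 778.7/EI
  at X: point load 113 at a = 4: Pab(L + b)/(6LEI) = 452/EI
  at Y: point load 113 at a = 4: Pab(L + a)/(6LEI) = 452/EI
  θ_X0 = 1231/EI,  θ_Y0 = 1231/EI
Flexibility coefficients: a unit moment at one end gives L/(3EI) there and L/(6EI) at the far end, so f₁₁ = f₂₂ = 2.667/EI and f₁₂ = f₂₁ = 1.333/EI.
Compatibility — zero rotation at each built-in end:
  2.667 M_X + 1.333 M_Y = 1231
  1.333 M_X + 2.667 M_Y = 1231
Solving the pair gives M_X = 307.7 kN·m and M_Y = 307.7 kN·m (hogging).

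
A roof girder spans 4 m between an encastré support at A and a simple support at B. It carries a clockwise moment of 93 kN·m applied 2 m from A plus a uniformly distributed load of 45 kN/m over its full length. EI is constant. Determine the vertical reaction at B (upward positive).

Take the reaction at B as the redundant and release it; the primary structure is a cantilever fixed at A.
Deflection at B on the released cantilever, summing each load's contribution:
  clockwise couple 93 at a = 2: M₀a(2L − a)/(2EI) = 558/EI
  UDL 45: wL⁴/(8EI) = 1440/EI
  δ_0 = 1998/EI
Flexibility coefficient — unit upward force at B: δ_{BB} = L³/(3EI) = 21.33/EI.
Compatibility at B: δ_0 − R_B·δ_{BB} = 0, so R_B = 1998/21.33 = 93.66 kN.

R_B = 93.66 kN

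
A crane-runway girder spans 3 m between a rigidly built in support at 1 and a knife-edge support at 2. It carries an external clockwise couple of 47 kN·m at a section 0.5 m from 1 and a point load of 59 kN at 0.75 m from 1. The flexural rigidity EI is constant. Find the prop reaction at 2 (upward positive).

Remove the prop at 2; the released (primary) structure is a cantilever built in at 1.
Primary-structure tip deflection at 2 by superposition:
  clockwise couple 47 at a = 0.5: M₀a(2L − a)/(2EI) = 64.62/EI
  point load 59 at a = 0.75: Pa²(3L − a)/(6EI) = 45.63/EI
  δ_0 = 110.3/EI
Flexibility coefficient — unit upward force at 2: δ_{22} = L³/(3EI) = 9/EI.
Compatibility at 2: δ_0 − R_2·δ_{22} = 0, so R_2 = 110.3/9 = 12.25 kN.

R_2 = 12.25 kN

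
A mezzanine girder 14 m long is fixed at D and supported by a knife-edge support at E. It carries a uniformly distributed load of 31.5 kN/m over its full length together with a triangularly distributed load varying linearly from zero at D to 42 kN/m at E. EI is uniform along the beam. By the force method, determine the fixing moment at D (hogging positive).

Release the roller at E. Primary structure: cantilever fixed at D.
Downward deflection at the released point E due to the loads:
  UDL 31.5: wL⁴/(8EI) = 151263/EI
  triangular load, peak 42 at the free end: 11w₀L⁴/(120EI) = 147902/EI
  δ_0 = 299165/EI
Tip deflection under a unit load at E: L³/(3EI) = 914.7/EI.
The prop prevents deflection at E: R_E = δ_0/δ_{EE} = 299165/914.7 = 327.1 kN.
Moment equilibrium about D: M_D = Σ(load moments about D) − R_E·L = 5831 − 327.1×14 = 1252 kN·m.

M_D = 1252 kN·m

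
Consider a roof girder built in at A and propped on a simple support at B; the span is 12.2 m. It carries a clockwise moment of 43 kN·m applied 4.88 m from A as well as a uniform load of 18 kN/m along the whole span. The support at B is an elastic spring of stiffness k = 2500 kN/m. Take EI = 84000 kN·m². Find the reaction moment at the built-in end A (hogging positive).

M_A = 391.6 kN·m

Remove the prop at B; the released (primary) structure is a cantilever built in at A.
Downward deflection at the released point B due to the loads:
  clockwise couple 43 at a = 4.88: M₀a(2L − a)/(2EI) = 2048/EI
  UDL 18: wL⁴/(8EI) = 49845/EI
  δ_0 = 51893/EI
Flexibility coefficient — unit upward force at B: δ_{BB} = L³/(3EI) = 605.3/EI.
With EI = 84000 kN·m²: δ_0 = 0.61777 m and δ_{BB} = 0.007206 m/kN.
Compatibility — the spring shortens by R_B/k under the reaction it provides: δ_0 − R_B·δ_{BB} = R_B/k. With 1/k = 0.0004 m/kN, R_B = δ_0 / (δ_{BB} + 1/k) = 0.61777 / (0.007206 + 0.0004) = 81.22 kN.
Moment equilibrium about A: M_A = Σ(load moments about A) − R_B·L = 1383 − 81.22×12.2 = 391.6 kN·m.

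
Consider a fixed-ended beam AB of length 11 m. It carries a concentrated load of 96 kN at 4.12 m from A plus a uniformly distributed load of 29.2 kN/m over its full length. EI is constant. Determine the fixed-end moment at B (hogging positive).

Release both end moments; the primary structure is a simply-supported span AB with redundants M_A and M_B.
Simple-span end rotations at A and B under the given loads:
  at A: point load 96 at a = 4.12: Pab(L + b)/(6LEI) = 737.2/EI
  at B: point load 96 at a = 4.12: Pab(L + a)/(6LEI) = 623.4/EI
  at A: UDL 29.2: wL³/(24EI) = 1619/EI
  at B: UDL 29.2: wL³/(24EI) = 1619/EI
  θ_A0 = 2357/EI,  θ_B0 = 2243/EI
Flexibility coefficients: a unit moment at one end gives L/(3EI) there and L/(6EI) at the far end, so f₁₁ = f₂₂ = 3.667/EI and f₁₂ = f₂₁ = 1.833/EI.
Compatibility — zero rotation at each built-in end:
  3.667 M_A + 1.833 M_B = 2357
  1.833 M_A + 3.667 M_B = 2243
Solving the pair gives M_A = 449.2 kN·m and M_B = 387.1 kN·m (hogging).

M_B = 387.1 kN·m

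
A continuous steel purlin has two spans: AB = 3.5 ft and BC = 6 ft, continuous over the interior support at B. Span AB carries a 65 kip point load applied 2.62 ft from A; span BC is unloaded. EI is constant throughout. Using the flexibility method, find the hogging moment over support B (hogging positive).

M_B = 13.79 kip·ft

Take M_B as the redundant. Released structure: two simple spans AB and BC with a hinge at B.
Rotations at B on the released spans (each span's end-slope, ×1/EI):
  span AB: point load 65 at a = 2.62: Pab(L + a)/(6LEI) = 43.67/EI
  relative rotation θ_0 = (43.67 + 0)/EI = 43.67/EI
A unit hogging moment at B produces rotation L₁/(3EI) + L₂/(3EI) = 3.167/EI.
Slope continuity at B: θ_0 = M_B·3.167/EI, so M_B = 43.67/3.167 = 13.79 kip·ft (hogging).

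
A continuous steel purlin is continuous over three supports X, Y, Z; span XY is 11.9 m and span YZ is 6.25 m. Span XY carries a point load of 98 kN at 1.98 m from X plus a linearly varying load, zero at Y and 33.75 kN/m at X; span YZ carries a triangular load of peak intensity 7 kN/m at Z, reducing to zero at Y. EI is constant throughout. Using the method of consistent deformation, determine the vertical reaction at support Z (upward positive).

R_Z = -25.44 kN

Take M_Y as the redundant. Released structure: two simple spans XY and YZ with a hinge at Y.
Rotations at Y on the released spans (each span's end-slope, ×1/EI):
  span XY: point load 98 at a = 1.98: Pab(L + a)/(6LEI) = 374.2/EI
  span XY: triangular load, peak 33.75: 7w₀L³/(360EI) = 1106/EI
  span YZ: triangular load, peak 7: 7w₀L³/(360EI) = 33.23/EI
  relative rotation θ_0 = (1480 + 33.23)/EI = 1513/EI
A unit hogging moment at Y produces rotation L₁/(3EI) + L₂/(3EI) = 6.05/EI.
Compatibility: M_Y·(L₁+L₂)/(3EI) = θ_0, giving M_Y = 250.1 kN·m (hogging).
Span YZ, ΣM about Z: R_Y^{YZ}·6.25 = 45.57 + 250.1, so R_Y^{YZ} = 47.31 kN and R_Z = 21.88 − 47.31 = -25.44 kN.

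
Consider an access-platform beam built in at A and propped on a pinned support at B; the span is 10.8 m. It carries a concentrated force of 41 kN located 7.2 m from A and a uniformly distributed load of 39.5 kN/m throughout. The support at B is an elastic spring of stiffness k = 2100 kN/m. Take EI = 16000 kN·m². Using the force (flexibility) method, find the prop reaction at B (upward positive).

Choose R_B as the redundant. The primary structure is the cantilever fixed at A.
Free-end deflection of the primary structure under the applied loading (downward +):
  point load 41 at a = 7.2: Pa²(3L − a)/(6EI) = 8927/EI
  UDL 39.5: wL⁴/(8EI) = 67174/EI
  δ_0 = 76101/EI
Tip deflection under a unit load at B: L³/(3EI) = 419.9/EI.
With EI = 16000 kN·m²: δ_0 = 4.7563 m and δ_{BB} = 0.026244 m/kN.
Compatibility — the spring shortens by R_B/k under the reaction it provides: δ_0 − R_B·δ_{BB} = R_B/k. With 1/k = 0.000476 m/kN, R_B = δ_0 / (δ_{BB} + 1/k) = 4.7563 / (0.026244 + 0.000476) = 178 kN.

R_B = 178 kN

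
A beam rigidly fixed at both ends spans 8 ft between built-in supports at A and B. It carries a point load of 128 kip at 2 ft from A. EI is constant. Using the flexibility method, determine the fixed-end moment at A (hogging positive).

M_A = 144 kip·ft

Take the two fixed-end moments M_A, M_B as redundants; the released structure is the simple span AB.
Simple-span end rotations at A and B under the given loads:
  at A: point load 128 at a = 2: Pab(L + b)/(6LEI) = 448/EI
  at B: point load 128 at a = 2: Pab(L + a)/(6LEI) = 320/EI
  θ_A0 = 448/EI,  θ_B0 = 320/EI
Flexibility coefficients: a unit moment at one end gives L/(3EI) there and L/(6EI) at the far end, so f₁₁ = f₂₂ = 2.667/EI and f₁₂ = f₂₁ = 1.333/EI.
Compatibility — zero rotation at each built-in end:
  2.667 M_A + 1.333 M_B = 448
  1.333 M_A + 2.667 M_B = 320
Solving the pair gives M_A = 144 kip·ft and M_B = 48 kip·ft (hogging).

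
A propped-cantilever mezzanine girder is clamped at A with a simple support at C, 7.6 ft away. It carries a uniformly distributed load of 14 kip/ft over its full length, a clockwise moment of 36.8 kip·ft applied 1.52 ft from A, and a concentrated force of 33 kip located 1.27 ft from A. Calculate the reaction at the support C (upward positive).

Choose R_C as the redundant. The primary structure is the cantilever fixed at A.
Downward deflection at the released point C due to the loads:
  UDL 14: wL⁴/(8EI) = 5838/EI
  clockwise couple 36.8 at a = 1.52: M₀a(2L − a)/(2EI) = 382.6/EI
  point load 33 at a = 1.27: Pa²(3L − a)/(6EI) = 191/EI
  δ_0 = 6412/EI
Flexibility coefficient — unit upward force at C: δ_{CC} = L³/(3EI) = 146.3/EI.
Compatibility at C: δ_0 − R_C·δ_{CC} = 0, so R_C = 6412/146.3 = 43.82 kip.

R_C = 43.82 kip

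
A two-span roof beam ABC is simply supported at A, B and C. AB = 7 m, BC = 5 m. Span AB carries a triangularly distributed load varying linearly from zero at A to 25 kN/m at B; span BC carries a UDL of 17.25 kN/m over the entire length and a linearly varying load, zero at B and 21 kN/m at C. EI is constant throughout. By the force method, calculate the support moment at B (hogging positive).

Insert a hinge at B; M_B is the redundant, and each span becomes simply supported.
Discontinuity in slope at B on the released structure — sum the simple-span end rotations:
  span AB: triangular load, peak 25: w₀L³/(45EI) = 190.6/EI
  span BC: UDL 17.25: wL³/(24EI) = 89.84/EI
  span BC: triangular load, peak 21: 7w₀L³/(360EI) = 51.04/EI
  relative rotation θ_0 = (190.6 + 140.9)/EI = 331.4/EI
A unit hogging moment at B produces rotation L₁/(3EI) + L₂/(3EI) = 4/EI.
Slope continuity at B: θ_0 = M_B·4/EI, so M_B = 331.4/4 = 82.86 kN·m (hogging).

M_B = 82.86 kN·m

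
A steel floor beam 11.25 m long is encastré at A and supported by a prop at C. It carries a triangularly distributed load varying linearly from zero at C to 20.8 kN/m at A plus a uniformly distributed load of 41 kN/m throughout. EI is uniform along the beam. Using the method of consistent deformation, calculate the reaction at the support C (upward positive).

Remove the prop at C; the released (primary) structure is a cantilever built in at A.
Primary-structure tip deflection at C by superposition:
  triangular load, peak 20.8 at the fixed end: w₀L⁴/(30EI) = 11106/EI
  UDL 41: wL⁴/(8EI) = 82093/EI
  δ_0 = 93198/EI
Tip deflection under a unit load at C: L³/(3EI) = 474.6/EI.
Compatibility at C: δ_0 − R_C·δ_{CC} = 0, so R_C = 93198/474.6 = 196.4 kN.

R_C = 196.4 kN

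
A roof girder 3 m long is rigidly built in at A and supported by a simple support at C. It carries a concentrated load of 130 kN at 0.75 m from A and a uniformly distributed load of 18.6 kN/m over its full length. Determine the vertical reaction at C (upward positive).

R_C = 32.1 kN

Take the reaction at C as the redundant and release it; the primary structure is a cantilever fixed at A.
Primary-structure tip deflection at C by superposition:
  point load 130 at a = 0.75: Pa²(3L − a)/(6EI) = 100.5/EI
  UDL 18.6: wL⁴/(8EI) = 188.3/EI
  δ_0 = 288.9/EI
Flexibility coefficient — unit upward force at C: δ_{CC} = L³/(3EI) = 9/EI.
Compatibility at C: δ_0 − R_C·δ_{CC} = 0, so R_C = 288.9/9 = 32.1 kN.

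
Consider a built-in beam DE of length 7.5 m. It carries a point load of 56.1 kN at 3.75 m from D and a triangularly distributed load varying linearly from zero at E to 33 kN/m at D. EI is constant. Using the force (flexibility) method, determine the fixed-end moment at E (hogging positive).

Take the two fixed-end moments M_D, M_E as redundants; the released structure is the simple span DE.
On the primary (simply-supported) span, the end slopes from the loading are:
  at D: point load 56.1 at a = 3.75: Pab(L + b)/(6LEI) = 197.2/EI
  at E: point load 56.1 at a = 3.75: Pab(L + a)/(6LEI) = 197.2/EI
  at D: triangular load, peak 33: w₀L³/(45EI) = 309.4/EI
  at E: triangular load, peak 33: 7w₀L³/(360EI) = 270.7/EI
  θ_D0 = 506.6/EI,  θ_E0 = 467.9/EI
Flexibility coefficients: a unit moment at one end gives L/(3EI) there and L/(6EI) at the far end, so f₁₁ = f₂₂ = 2.5/EI and f₁₂ = f₂₁ = 1.25/EI.
Compatibility — zero rotation at each built-in end:
  2.5 M_D + 1.25 M_E = 506.6
  1.25 M_D + 2.5 M_E = 467.9
Solving the pair gives M_D = 145.4 kN·m and M_E = 114.5 kN·m (hogging).

M_E = 114.5 kN·m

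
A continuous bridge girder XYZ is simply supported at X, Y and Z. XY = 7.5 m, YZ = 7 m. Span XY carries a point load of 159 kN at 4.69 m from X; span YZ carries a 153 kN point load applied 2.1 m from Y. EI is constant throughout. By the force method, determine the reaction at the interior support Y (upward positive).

R_Y = 264.5 kN

Insert a hinge at Y; M_Y is the redundant, and each span becomes simply supported.
Discontinuity in slope at Y on the released structure — sum the simple-span end rotations:
  span XY: point load 159 at a = 4.69: Pab(L + a)/(6LEI) = 567.6/EI
  span YZ: point load 153 at a = 2.1: Pab(L + b)/(6LEI) = 446.1/EI
  relative rotation θ_0 = (567.6 + 446.1)/EI = 1014/EI
A unit hogging moment at Y produces rotation L₁/(3EI) + L₂/(3EI) = 4.833/EI.
Slope continuity at Y: θ_0 = M_Y·4.833/EI, so M_Y = 1014/4.833 = 209.7 kN·m (hogging).
Span XY, ΣM about X with M_Y applied at Y: R_Y^{XY}·7.5 = 745.7 + 209.7, so R_Y^{XY} = 127.4 kN and R_X = 159 − 127.4 = 31.61 kN.
Span YZ, ΣM about Z: R_Y^{YZ}·7 = 749.7 + 209.7, so R_Y^{YZ} = 137.1 kN and R_Z = 153 − 137.1 = 15.94 kN.
R_Y = 127.4 + 137.1 = 264.5 kN.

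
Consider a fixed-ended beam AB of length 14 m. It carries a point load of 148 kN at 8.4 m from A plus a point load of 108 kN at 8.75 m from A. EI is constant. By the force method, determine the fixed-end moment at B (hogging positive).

M_B = 519.9 kN·m

Release both end moments; the primary structure is a simply-supported span AB with redundants M_A and M_B.
End rotations of the released simple span under the applied load (×1/EI):
  at A: point load 148 at a = 8.4: Pab(L + b)/(6LEI) = 1624/EI
  at B: point load 148 at a = 8.4: Pab(L + a)/(6LEI) = 1857/EI
  at A: point load 108 at a = 8.75: Pab(L + b)/(6LEI) = 1137/EI
  at B: point load 108 at a = 8.75: Pab(L + a)/(6LEI) = 1344/EI
  θ_A0 = 2761/EI,  θ_B0 = 3200/EI
Flexibility coefficients: a unit moment at one end gives L/(3EI) there and L/(6EI) at the far end, so f₁₁ = f₂₂ = 4.667/EI and f₁₂ = f₂₁ = 2.333/EI.
Compatibility — zero rotation at each built-in end:
  4.667 M_A + 2.333 M_B = 2761
  2.333 M_A + 4.667 M_B = 3200
Solving the pair gives M_A = 331.8 kN·m and M_B = 519.9 kN·m (hogging).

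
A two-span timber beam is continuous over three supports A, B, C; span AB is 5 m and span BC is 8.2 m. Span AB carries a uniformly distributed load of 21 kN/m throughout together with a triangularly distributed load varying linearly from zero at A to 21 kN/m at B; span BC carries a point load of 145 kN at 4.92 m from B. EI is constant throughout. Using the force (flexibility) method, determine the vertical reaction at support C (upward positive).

Take M_B as the redundant. Released structure: two simple spans AB and BC with a hinge at B.
Discontinuity in slope at B on the released structure — sum the simple-span end rotations:
  span AB: UDL 21: wL³/(24EI) = 109.4/EI
  span AB: triangular load, peak 21: w₀L³/(45EI) = 58.33/EI
  span BC: point load 145 at a = 4.92: Pab(L + b)/(6LEI) = 546/EI
  relative rotation θ_0 = (167.7 + 546)/EI = 713.7/EI
A unit hogging moment at B produces rotation L₁/(3EI) + L₂/(3EI) = 4.4/EI.
Slope continuity at B: θ_0 = M_B·4.4/EI, so M_B = 713.7/4.4 = 162.2 kN·m (hogging).
Span BC, ΣM about C: R_B^{BC}·8.2 = 475.6 + 162.2, so R_B^{BC} = 77.78 kN and R_C = 145 − 77.78 = 67.22 kN.

R_C = 67.22 kN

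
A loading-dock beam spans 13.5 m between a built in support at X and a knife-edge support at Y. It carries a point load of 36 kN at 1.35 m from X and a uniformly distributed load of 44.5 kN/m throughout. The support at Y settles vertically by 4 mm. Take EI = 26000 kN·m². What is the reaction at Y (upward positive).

Take the reaction at Y as the redundant and release it; the primary structure is a cantilever fixed at X.
Primary-structure tip deflection at Y by superposition:
  point load 36 at a = 1.35: Pa²(3L − a)/(6EI) = 428.1/EI
  UDL 44.5: wL⁴/(8EI) = 184759/EI
  δ_0 = 185187/EI
Tip deflection under a unit load at Y: L³/(3EI) = 820.1/EI.
With EI = 26000 kN·m²: δ_0 = 7.1226 m and δ_{YY} = 0.031543 m/kN.
Compatibility — the beam at Y must follow the support down by 0.004 m: δ_0 − R_Y·δ_{YY} = 0.004, so R_Y = (7.1226 − 0.004)/0.031543 = 225.7 kN.

R_Y = 225.7 kN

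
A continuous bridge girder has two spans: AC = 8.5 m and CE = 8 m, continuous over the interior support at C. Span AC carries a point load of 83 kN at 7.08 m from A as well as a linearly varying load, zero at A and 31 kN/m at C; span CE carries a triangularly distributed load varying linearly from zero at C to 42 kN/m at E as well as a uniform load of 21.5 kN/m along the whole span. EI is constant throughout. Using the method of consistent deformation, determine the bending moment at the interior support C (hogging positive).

Release continuity at C by inserting a hinge; the redundant is the internal moment M_C. The primary structure is two simply-supported spans AC and CE.
Discontinuity in slope at C on the released structure — sum the simple-span end rotations:
  span AC: point load 83 at a = 7.08: Pab(L + a)/(6LEI) = 254.9/EI
  span AC: triangular load, peak 31: w₀L³/(45EI) = 423.1/EI
  span CE: triangular load, peak 42: 7w₀L³/(360EI) = 418.1/EI
  span CE: UDL 21.5: wL³/(24EI) = 458.7/EI
  relative rotation θ_0 = (678 + 876.8)/EI = 1555/EI
A unit hogging moment at C produces rotation L₁/(3EI) + L₂/(3EI) = 5.5/EI.
Slope continuity at C: θ_0 = M_C·5.5/EI, so M_C = 1555/5.5 = 282.7 kN·m (hogging).

M_C = 282.7 kN·m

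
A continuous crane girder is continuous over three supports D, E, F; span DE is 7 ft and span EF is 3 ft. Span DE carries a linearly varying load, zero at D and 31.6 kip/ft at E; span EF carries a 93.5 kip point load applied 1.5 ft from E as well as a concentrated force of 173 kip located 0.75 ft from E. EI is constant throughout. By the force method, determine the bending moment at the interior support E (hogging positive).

Release continuity at E by inserting a hinge; the redundant is the internal moment M_E. The primary structure is two simply-supported spans DE and EF.
Discontinuity in slope at E on the released structure — sum the simple-span end rotations:
  span DE: triangular load, peak 31.6: w₀L³/(45EI) = 240.9/EI
  span EF: point load 93.5 at a = 1.5: Pab(L + b)/(6LEI) = 52.59/EI
  span EF: point load 173 at a = 0.75: Pab(L + b)/(6LEI) = 85.15/EI
  relative rotation θ_0 = (240.9 + 137.7)/EI = 378.6/EI
A unit hogging moment at E produces rotation L₁/(3EI) + L₂/(3EI) = 3.333/EI.
Slope continuity at E: θ_0 = M_E·3.333/EI, so M_E = 378.6/3.333 = 113.6 kip·ft (hogging).

M_E = 113.6 kip·ft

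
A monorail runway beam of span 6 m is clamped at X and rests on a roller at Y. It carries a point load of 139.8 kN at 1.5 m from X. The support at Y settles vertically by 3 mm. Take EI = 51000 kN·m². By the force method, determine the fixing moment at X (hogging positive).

Choose R_Y as the redundant. The primary structure is the cantilever fixed at X.
Downward deflection at the released point Y due to the loads:
  point load 139.8 at a = 1.5: Pa²(3L − a)/(6EI) = 865/EI
Flexibility coefficient — unit upward force at Y: δ_{YY} = L³/(3EI) = 72/EI.
With EI = 51000 kN·m²: δ_0 = 0.016961 m and δ_{YY} = 0.001412 m/kN.
Compatibility — the beam at Y must follow the support down by 0.003 m: δ_0 − R_Y·δ_{YY} = 0.003, so R_Y = (0.016961 − 0.003)/0.001412 = 9.889 kN.
Moment equilibrium about X: M_X = Σ(load moments about X) − R_Y·L = 209.7 − 9.889×6 = 150.4 kN·m.

M_X = 150.4 kN·m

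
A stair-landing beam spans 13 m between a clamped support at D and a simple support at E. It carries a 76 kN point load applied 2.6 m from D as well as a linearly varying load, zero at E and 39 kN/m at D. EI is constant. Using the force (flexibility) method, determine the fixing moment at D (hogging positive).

Choose R_E as the redundant. The primary structure is the cantilever fixed at D.
Primary-structure tip deflection at E by superposition:
  point load 76 at a = 2.6: Pa²(3L − a)/(6EI) = 3117/EI
  triangular load, peak 39 at the fixed end: w₀L⁴/(30EI) = 37129/EI
  δ_0 = 40246/EI
Flexibility coefficient — unit upward force at E: δ_{EE} = L³/(3EI) = 732.3/EI.
The prop prevents deflection at E: R_E = δ_0/δ_{EE} = 40246/732.3 = 54.96 kN.
Moment equilibrium about D: M_D = Σ(load moments about D) − R_E·L = 1296 − 54.96×13 = 581.7 kN·m.

M_D = 581.7 kN·m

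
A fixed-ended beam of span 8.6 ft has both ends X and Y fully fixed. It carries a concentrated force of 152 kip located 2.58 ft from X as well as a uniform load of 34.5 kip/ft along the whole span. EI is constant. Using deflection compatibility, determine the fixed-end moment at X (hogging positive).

M_X = 404.8 kip·ft

Take the two fixed-end moments M_X, M_Y as redundants; the released structure is the simple span XY.
Simple-span end rotations at X and Y under the given loads:
  at X: point load 152 at a = 2.58: Pab(L + b)/(6LEI) = 668.9/EI
  at Y: point load 152 at a = 2.58: Pab(L + a)/(6LEI) = 511.5/EI
  at X: UDL 34.5: wL³/(24EI) = 914.3/EI
  at Y: UDL 34.5: wL³/(24EI) = 914.3/EI
  θ_X0 = 1583/EI,  θ_Y0 = 1426/EI
Flexibility coefficients: a unit moment at one end gives L/(3EI) there and L/(6EI) at the far end, so f₁₁ = f₂₂ = 2.867/EI and f₁₂ = f₂₁ = 1.433/EI.
Compatibility — zero rotation at each built-in end:
  2.867 M_X + 1.433 M_Y = 1583
  1.433 M_X + 2.867 M_Y = 1426
Solving the pair gives M_X = 404.8 kip·ft and M_Y = 295 kip·ft (hogging).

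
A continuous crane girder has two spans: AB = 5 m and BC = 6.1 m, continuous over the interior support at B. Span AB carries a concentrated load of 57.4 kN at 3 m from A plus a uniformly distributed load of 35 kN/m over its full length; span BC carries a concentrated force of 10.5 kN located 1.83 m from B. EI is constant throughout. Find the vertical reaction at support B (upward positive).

R_B = 158.5 kN

Take M_B as the redundant. Released structure: two simple spans AB and BC with a hinge at B.
Discontinuity in slope at B on the released structure — sum the simple-span end rotations:
  span AB: point load 57.4 at a = 3: Pab(L + a)/(6LEI) = 91.84/EI
  span AB: UDL 35: wL³/(24EI) = 182.3/EI
  span BC: point load 10.5 at a = 1.83: Pab(L + b)/(6LEI) = 23.25/EI
  relative rotation θ_0 = (274.1 + 23.25)/EI = 297.4/EI
A unit hogging moment at B produces rotation L₁/(3EI) + L₂/(3EI) = 3.7/EI.
Slope continuity at B: θ_0 = M_B·3.7/EI, so M_B = 297.4/3.7 = 80.37 kN·m (hogging).
Span AB, ΣM about A with M_B applied at B: R_B^{AB}·5 = 609.7 + 80.37, so R_B^{AB} = 138 kN and R_A = 232.4 − 138 = 94.39 kN.
Span BC, ΣM about C: R_B^{BC}·6.1 = 44.84 + 80.37, so R_B^{BC} = 20.53 kN and R_C = 10.5 − 20.53 = -10.03 kN.
R_B = 138 + 20.53 = 158.5 kN.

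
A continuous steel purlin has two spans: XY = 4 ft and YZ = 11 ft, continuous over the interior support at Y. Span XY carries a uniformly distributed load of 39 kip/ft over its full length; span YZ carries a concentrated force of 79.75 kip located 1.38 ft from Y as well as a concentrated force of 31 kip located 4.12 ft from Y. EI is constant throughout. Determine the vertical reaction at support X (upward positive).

R_X = 44.36 kip

Release continuity at Y by inserting a hinge; the redundant is the internal moment M_Y. The primary structure is two simply-supported spans XY and YZ.
Discontinuity in slope at Y on the released structure — sum the simple-span end rotations:
  span XY: UDL 39: wL³/(24EI) = 104/EI
  span YZ: point load 79.75 at a = 1.38: Pab(L + b)/(6LEI) = 330.8/EI
  span YZ: point load 31 at a = 4.12: Pab(L + b)/(6LEI) = 238.1/EI
  relative rotation θ_0 = (104 + 568.8)/EI = 672.8/EI
A unit hogging moment at Y produces rotation L₁/(3EI) + L₂/(3EI) = 5/EI.
Compatibility: M_Y·(L₁+L₂)/(3EI) = θ_0, giving M_Y = 134.6 kip·ft (hogging).
Span XY, ΣM about X with M_Y applied at Y: R_Y^{XY}·4 = 312 + 134.6, so R_Y^{XY} = 111.6 kip and R_X = 156 − 111.6 = 44.36 kip.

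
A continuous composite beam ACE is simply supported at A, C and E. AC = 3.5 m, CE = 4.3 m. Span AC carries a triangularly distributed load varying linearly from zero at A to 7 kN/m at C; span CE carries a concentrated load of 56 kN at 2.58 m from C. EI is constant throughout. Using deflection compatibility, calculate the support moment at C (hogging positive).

Release continuity at C by inserting a hinge; the redundant is the internal moment M_C. The primary structure is two simply-supported spans AC and CE.
Discontinuity in slope at C on the released structure — sum the simple-span end rotations:
  span AC: triangular load, peak 7: w₀L³/(45EI) = 6.669/EI
  span CE: point load 56 at a = 2.58: Pab(L + b)/(6LEI) = 57.98/EI
  relative rotation θ_0 = (6.669 + 57.98)/EI = 64.65/EI
A unit hogging moment at C produces rotation L₁/(3EI) + L₂/(3EI) = 2.6/EI.
Slope continuity at C: θ_0 = M_C·2.6/EI, so M_C = 64.65/2.6 = 24.87 kN·m (hogging).

M_C = 24.87 kN·m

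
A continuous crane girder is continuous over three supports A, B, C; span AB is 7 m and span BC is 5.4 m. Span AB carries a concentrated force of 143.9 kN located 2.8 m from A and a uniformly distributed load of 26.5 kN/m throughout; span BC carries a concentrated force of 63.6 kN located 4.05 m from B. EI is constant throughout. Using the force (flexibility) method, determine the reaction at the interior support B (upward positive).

Release continuity at B by inserting a hinge; the redundant is the internal moment M_B. The primary structure is two simply-supported spans AB and BC.
Discontinuity in slope at B on the released structure — sum the simple-span end rotations:
  span AB: point load 143.9 at a = 2.8: Pab(L + a)/(6LEI) = 394.9/EI
  span AB: UDL 26.5: wL³/(24EI) = 378.7/EI
  span BC: point load 63.6 at a = 4.05: Pab(L + b)/(6LEI) = 72.44/EI
  relative rotation θ_0 = (773.6 + 72.44)/EI = 846/EI
A unit hogging moment at B produces rotation L₁/(3EI) + L₂/(3EI) = 4.133/EI.
Slope continuity at B: θ_0 = M_B·4.133/EI, so M_B = 846/4.133 = 204.7 kN·m (hogging).
Span AB, ΣM about A with M_B applied at B: R_B^{AB}·7 = 1052 + 204.7, so R_B^{AB} = 179.6 kN and R_A = 329.4 − 179.6 = 149.8 kN.
Span BC, ΣM about C: R_B^{BC}·5.4 = 85.86 + 204.7, so R_B^{BC} = 53.8 kN and R_C = 63.6 − 53.8 = 9.795 kN.
R_B = 179.6 + 53.8 = 233.4 kN.

R_B = 233.4 kN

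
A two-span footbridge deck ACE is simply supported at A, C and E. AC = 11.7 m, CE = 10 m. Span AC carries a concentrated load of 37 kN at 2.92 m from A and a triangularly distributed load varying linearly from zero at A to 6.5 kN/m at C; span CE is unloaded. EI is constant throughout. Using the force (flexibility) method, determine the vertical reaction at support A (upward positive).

Take M_C as the redundant. Released structure: two simple spans AC and CE with a hinge at C.
Rotations at C on the released spans (each span's end-slope, ×1/EI):
  span AC: point load 37 at a = 2.92: Pab(L + a)/(6LEI) = 197.6/EI
  span AC: triangular load, peak 6.5: w₀L³/(45EI) = 231.3/EI
  relative rotation θ_0 = (428.9 + 0)/EI = 428.9/EI
A unit hogging moment at C produces rotation L₁/(3EI) + L₂/(3EI) = 7.233/EI.
Compatibility: M_C·(L₁+L₂)/(3EI) = θ_0, giving M_C = 59.29 kN·m (hogging).
Span AC, ΣM about A with M_C applied at C: R_C^{AC}·11.7 = 404.6 + 59.29, so R_C^{AC} = 39.65 kN and R_A = 75.03 − 39.65 = 35.37 kN.

R_A = 35.37 kN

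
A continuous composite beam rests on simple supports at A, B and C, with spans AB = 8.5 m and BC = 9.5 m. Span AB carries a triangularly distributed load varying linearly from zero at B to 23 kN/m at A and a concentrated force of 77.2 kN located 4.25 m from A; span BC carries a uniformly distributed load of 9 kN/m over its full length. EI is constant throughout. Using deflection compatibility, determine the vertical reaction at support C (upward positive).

R_C = 26.18 kN

Take M_B as the redundant. Released structure: two simple spans AB and BC with a hinge at B.
Rotations at B on the released spans (each span's end-slope, ×1/EI):
  span AB: triangular load, peak 23: 7w₀L³/(360EI) = 274.7/EI
  span AB: point load 77.2 at a = 4.25: Pab(L + a)/(6LEI) = 348.6/EI
  span BC: UDL 9: wL³/(24EI) = 321.5/EI
  relative rotation θ_0 = (623.3 + 321.5)/EI = 944.8/EI
A unit hogging moment at B produces rotation L₁/(3EI) + L₂/(3EI) = 6/EI.
Compatibility: M_B·(L₁+L₂)/(3EI) = θ_0, giving M_B = 157.5 kN·m (hogging).
Span BC, ΣM about C: R_B^{BC}·9.5 = 406.1 + 157.5, so R_B^{BC} = 59.32 kN and R_C = 85.5 − 59.32 = 26.18 kN.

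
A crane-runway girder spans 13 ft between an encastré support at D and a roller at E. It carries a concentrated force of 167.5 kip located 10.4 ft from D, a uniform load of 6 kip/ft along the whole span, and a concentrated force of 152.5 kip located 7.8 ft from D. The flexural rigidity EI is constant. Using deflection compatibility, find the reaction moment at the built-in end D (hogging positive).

M_D = 668.9 kip·ft

Choose R_E as the redundant. The primary structure is the cantilever fixed at D.
Free-end deflection of the primary structure under the applied loading (downward +):
  point load 167.5 at a = 10.4: Pa²(3L − a)/(6EI) = 86357/EI
  UDL 6: wL⁴/(8EI) = 21421/EI
  point load 152.5 at a = 7.8: Pa²(3L − a)/(6EI) = 48246/EI
  δ_0 = 156024/EI
Tip deflection under a unit load at E: L³/(3EI) = 732.3/EI.
Compatibility at E: δ_0 − R_E·δ_{EE} = 0, so R_E = 156024/732.3 = 213.1 kip.
Moment equilibrium about D: M_D = Σ(load moments about D) − R_E·L = 3438 − 213.1×13 = 668.9 kip·ft.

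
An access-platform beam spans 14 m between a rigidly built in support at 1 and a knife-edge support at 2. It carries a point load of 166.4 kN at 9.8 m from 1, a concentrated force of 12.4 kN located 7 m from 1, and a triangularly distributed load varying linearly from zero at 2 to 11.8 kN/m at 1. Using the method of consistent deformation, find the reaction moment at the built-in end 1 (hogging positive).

M_1 = 504.7 kN·m

Remove the prop at 2; the released (primary) structure is a cantilever built in at 1.
Free-end deflection of the primary structure under the applied loading (downward +):
  point load 166.4 at a = 9.8: Pa²(3L − a)/(6EI) = 85765/EI
  point load 12.4 at a = 7: Pa²(3L − a)/(6EI) = 3544/EI
  triangular load, peak 11.8 at the fixed end: w₀L⁴/(30EI) = 15110/EI
  δ_0 = 104420/EI
Tip deflection under a unit load at 2: L³/(3EI) = 914.7/EI.
Compatibility at 2: δ_0 − R_2·δ_{22} = 0, so R_2 = 104420/914.7 = 114.2 kN.
Moment equilibrium about 1: M_1 = Σ(load moments about 1) − R_2·L = 2103 − 114.2×14 = 504.7 kN·m.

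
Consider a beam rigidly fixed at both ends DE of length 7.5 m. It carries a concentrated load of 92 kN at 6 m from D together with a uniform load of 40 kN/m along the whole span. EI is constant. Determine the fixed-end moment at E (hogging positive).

M_E = 275.8 kN·m

Take the two fixed-end moments M_D, M_E as redundants; the released structure is the simple span DE.
Simple-span end rotations at D and E under the given loads:
  at D: point load 92 at a = 6: Pab(L + b)/(6LEI) = 165.6/EI
  at E: point load 92 at a = 6: Pab(L + a)/(6LEI) = 248.4/EI
  at D: UDL 40: wL³/(24EI) = 703.1/EI
  at E: UDL 40: wL³/(24EI) = 703.1/EI
  θ_D0 = 868.7/EI,  θ_E0 = 951.5/EI
Flexibility coefficients: a unit moment at one end gives L/(3EI) there and L/(6EI) at the far end, so f₁₁ = f₂₂ = 2.5/EI and f₁₂ = f₂₁ = 1.25/EI.
Compatibility — zero rotation at each built-in end:
  2.5 M_D + 1.25 M_E = 868.7
  1.25 M_D + 2.5 M_E = 951.5
Solving the pair gives M_D = 209.6 kN·m and M_E = 275.8 kN·m (hogging).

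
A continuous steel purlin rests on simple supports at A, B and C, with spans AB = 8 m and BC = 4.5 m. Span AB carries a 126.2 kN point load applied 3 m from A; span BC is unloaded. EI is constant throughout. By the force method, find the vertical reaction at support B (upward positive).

Release continuity at B by inserting a hinge; the redundant is the internal moment M_B. The primary structure is two simply-supported spans AB and BC.
End slopes at the hinge B, treating each span as simply supported:
  span AB: point load 126.2 at a = 3: Pab(L + a)/(6LEI) = 433.8/EI
  relative rotation θ_0 = (433.8 + 0)/EI = 433.8/EI
A unit hogging moment at B produces rotation L₁/(3EI) + L₂/(3EI) = 4.167/EI.
Compatibility: M_B·(L₁+L₂)/(3EI) = θ_0, giving M_B = 104.1 kN·m (hogging).
Span AB, ΣM about A with M_B applied at B: R_B^{AB}·8 = 378.6 + 104.1, so R_B^{AB} = 60.34 kN and R_A = 126.2 − 60.34 = 65.86 kN.
Span BC, ΣM about C: R_B^{BC}·4.5 = 0 + 104.1, so R_B^{BC} = 23.14 kN and R_C = 0 − 23.14 = -23.14 kN.
R_B = 60.34 + 23.14 = 83.48 kN.

R_B = 83.48 kN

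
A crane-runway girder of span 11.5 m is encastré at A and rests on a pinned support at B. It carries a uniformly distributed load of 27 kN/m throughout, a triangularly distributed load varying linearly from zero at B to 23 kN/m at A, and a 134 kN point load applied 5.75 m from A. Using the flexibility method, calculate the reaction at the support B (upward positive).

Choose R_B as the redundant. The primary structure is the cantilever fixed at A.
Primary-structure tip deflection at B by superposition:
  UDL 27: wL⁴/(8EI) = 59029/EI
  triangular load, peak 23 at the fixed end: w₀L⁴/(30EI) = 13409/EI
  point load 134 at a = 5.75: Pa²(3L − a)/(6EI) = 21229/EI
  δ_0 = 93667/EI
Flexibility coefficient — unit upward force at B: δ_{BB} = L³/(3EI) = 507/EI.
Compatibility at B: δ_0 − R_B·δ_{BB} = 0, so R_B = 93667/507 = 184.8 kN.

R_B = 184.8 kN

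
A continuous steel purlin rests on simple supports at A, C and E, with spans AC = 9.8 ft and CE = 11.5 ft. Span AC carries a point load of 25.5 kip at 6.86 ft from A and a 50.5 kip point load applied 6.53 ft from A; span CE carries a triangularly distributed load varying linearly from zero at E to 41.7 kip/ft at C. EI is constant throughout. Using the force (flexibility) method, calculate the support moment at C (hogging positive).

M_C = 261.2 kip·ft

Release continuity at C by inserting a hinge; the redundant is the internal moment M_C. The primary structure is two simply-supported spans AC and CE.
Discontinuity in slope at C on the released structure — sum the simple-span end rotations:
  span AC: point load 25.5 at a = 6.86: Pab(L + a)/(6LEI) = 145.7/EI
  span AC: point load 50.5 at a = 6.53: Pab(L + a)/(6LEI) = 299.5/EI
  span CE: triangular load, peak 41.7: w₀L³/(45EI) = 1409/EI
  relative rotation θ_0 = (445.2 + 1409)/EI = 1855/EI
A unit hogging moment at C produces rotation L₁/(3EI) + L₂/(3EI) = 7.1/EI.
Slope continuity at C: θ_0 = M_C·7.1/EI, so M_C = 1855/7.1 = 261.2 kip·ft (hogging).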